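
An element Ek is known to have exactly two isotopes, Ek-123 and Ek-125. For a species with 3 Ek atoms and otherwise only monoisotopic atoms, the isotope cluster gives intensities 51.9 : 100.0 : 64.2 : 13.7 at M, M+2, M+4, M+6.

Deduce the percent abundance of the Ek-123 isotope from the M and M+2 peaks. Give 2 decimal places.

If p is the fraction of Ek that is Ek-123, then I(M+2)/I(M) = [C(3,1)·p^2·(1−p)] / p^3 = 3·(1−p)/p = 100.0/51.9 = 1.9268
(1−p)/p = 1.9268/3 = 0.6423  ⇒  p = 1/(1 + 0.6423) = 0.6089
Ek-123: 60.89%, Ek-125: 39.11%.

60.89%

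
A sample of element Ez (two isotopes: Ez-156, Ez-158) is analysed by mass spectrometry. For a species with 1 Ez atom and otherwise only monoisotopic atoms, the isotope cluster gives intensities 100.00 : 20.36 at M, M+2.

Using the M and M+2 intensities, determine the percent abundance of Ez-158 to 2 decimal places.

Write p for the Ez-156 fraction. I(M+2)/I(M) = [C(1,1)·p^0·(1−p)] / p^1 = 1·(1−p)/p = 20.36/100.00 = 0.2036
(1−p)/p = 0.2036/1 = 0.2036  ⇒  p = 1/(1 + 0.2036) = 0.8308
Ez-156: 83.08%, Ez-158: 16.92%.

16.92%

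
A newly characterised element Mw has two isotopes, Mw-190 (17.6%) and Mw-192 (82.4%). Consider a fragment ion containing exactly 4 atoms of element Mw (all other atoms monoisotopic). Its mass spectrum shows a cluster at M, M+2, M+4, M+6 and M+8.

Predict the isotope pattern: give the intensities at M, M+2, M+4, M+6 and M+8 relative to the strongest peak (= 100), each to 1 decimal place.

The 4 Mw atoms are independent, so intensities follow the terms of (0.176 + 0.824)^4.
P(M) = 0.176^4 = 0.000960
P(M+2) = 4 × 0.176^3 × 0.824^1 = 0.017969
P(M+4) = 6 × 0.176^2 × 0.824^2 = 0.126192
P(M+6) = 4 × 0.176^1 × 0.824^3 = 0.393871
P(M+8) = 0.824^4 = 0.461008
The M+8 peak is largest (0.461008); scaling to 100 gives 0.2 : 3.9 : 27.4 : 85.4 : 100.0.

0.2 : 3.9 : 27.4 : 85.4 : 100.0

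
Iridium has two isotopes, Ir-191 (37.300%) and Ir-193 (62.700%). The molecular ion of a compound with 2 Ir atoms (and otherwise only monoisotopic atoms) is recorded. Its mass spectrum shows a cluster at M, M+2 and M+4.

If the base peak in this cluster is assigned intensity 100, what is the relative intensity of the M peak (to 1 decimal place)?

29.7

Binomial terms of (0.37300 + 0.62700)^2: M 0.1391, M+2 0.4677, M+4 0.3931 → M+2 is the base peak.
P(M+2) = C(2,1) × 0.37300^1 × 0.62700^1 = 2 × 0.3730 × 0.6270 = 0.467742 (base)
P(M) = C(2,0) × 0.37300^2 × 0.62700^0 = 1 × 0.139129 × 1.0000 = 0.139129
Relative intensity = 0.139129 / 0.467742 × 100 = 29.7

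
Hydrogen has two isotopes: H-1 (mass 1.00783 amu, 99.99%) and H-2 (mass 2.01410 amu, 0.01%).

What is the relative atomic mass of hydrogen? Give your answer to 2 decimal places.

1.01 amu

Average mass = Σ (abundance × isotope mass) = 0.9999 × 1.00783 + 0.0001 × 2.01410
= 1.007729 + 0.000201 = 1.007930 amu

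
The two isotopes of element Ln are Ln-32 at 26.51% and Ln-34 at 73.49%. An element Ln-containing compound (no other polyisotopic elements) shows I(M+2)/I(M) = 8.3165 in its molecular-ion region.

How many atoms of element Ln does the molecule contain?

3

For n independent Ln atoms, I(M+2)/I(M) = n · (abundance Ln-34) / (abundance Ln-32) = n · 0.7349/0.2651.
n = 8.3165 × 0.2651/0.7349 = 3.00 ≈ 3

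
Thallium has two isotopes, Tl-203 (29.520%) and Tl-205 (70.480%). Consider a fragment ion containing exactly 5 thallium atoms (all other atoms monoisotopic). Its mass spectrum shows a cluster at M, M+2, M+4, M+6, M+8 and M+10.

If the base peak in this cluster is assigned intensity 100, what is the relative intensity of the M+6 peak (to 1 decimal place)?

Binomial terms of (0.29520 + 0.70480)^5: M 0.0022, M+2 0.0268, M+4 0.1278, M+6 0.3051, M+8 0.3642, M+10 0.1739 → M+8 is the base peak.
P(M+8) = C(5,4) × 0.29520^1 × 0.70480^4 = 5 × 0.2952 × 0.24675365 = 0.364208 (base)
P(M+6) = C(5,3) × 0.29520^2 × 0.70480^3 = 10 × 0.08714304 × 0.35010449 = 0.305092
Relative intensity = 0.305092 / 0.364208 × 100 = 83.8

83.8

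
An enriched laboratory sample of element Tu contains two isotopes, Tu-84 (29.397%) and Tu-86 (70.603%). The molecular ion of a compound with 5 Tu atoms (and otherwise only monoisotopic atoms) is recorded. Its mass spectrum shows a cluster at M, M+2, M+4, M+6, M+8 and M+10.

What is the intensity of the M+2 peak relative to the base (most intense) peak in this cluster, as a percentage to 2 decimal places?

7.22%

Term probabilities: M 0.0022, M+2 0.0264, M+4 0.1266, M+6 0.3041, M+8 0.3652, M+10 0.1754. Base peak = M+8.
P(M+8) = C(5,4) × 0.29397^1 × 0.70603^4 = 5 × 0.29397 × 0.24848068 = 0.365229 (base)
P(M+2) = C(5,1) × 0.29397^4 × 0.70603^1 = 5 × 0.00746813 × 0.70603 = 0.026364
Relative intensity = 0.026364 / 0.365229 × 100 = 7.22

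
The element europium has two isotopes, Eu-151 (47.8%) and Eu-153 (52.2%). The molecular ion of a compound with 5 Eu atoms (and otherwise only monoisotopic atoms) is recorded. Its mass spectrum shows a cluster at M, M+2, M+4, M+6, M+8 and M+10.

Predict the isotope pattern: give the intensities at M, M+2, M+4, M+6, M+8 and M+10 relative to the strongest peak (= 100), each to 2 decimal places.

Expanding (0.478 + 0.522)^5:
P(M) = 0.478^5 = 0.024954
P(M+2) = 5 × 0.478^4 × 0.522^1 = 0.136255
P(M+4) = 10 × 0.478^3 × 0.522^2 = 0.297594
P(M+6) = 10 × 0.478^2 × 0.522^3 = 0.324988
P(M+8) = 5 × 0.478^1 × 0.522^4 = 0.177452
P(M+10) = 0.522^5 = 0.038757
The M+6 peak is largest (0.324988); scaling to 100 gives 7.68 : 41.93 : 91.57 : 100.00 : 54.60 : 11.93.

7.68 : 41.93 : 91.57 : 100.00 : 54.60 : 11.93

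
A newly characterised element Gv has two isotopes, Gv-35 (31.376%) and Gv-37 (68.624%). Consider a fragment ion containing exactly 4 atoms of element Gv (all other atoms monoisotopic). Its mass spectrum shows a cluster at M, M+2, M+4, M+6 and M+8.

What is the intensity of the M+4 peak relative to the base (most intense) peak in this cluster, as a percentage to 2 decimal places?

Binomial terms of (0.31376 + 0.68624)^4: M 0.0097, M+2 0.0848, M+4 0.2782, M+6 0.4056, M+8 0.2218 → M+6 is the base peak.
P(M+6) = C(4,3) × 0.31376^1 × 0.68624^3 = 4 × 0.31376 × 0.3231678 = 0.405589 (base)
P(M+4) = C(4,2) × 0.31376^2 × 0.68624^2 = 6 × 0.09844534 × 0.47092534 = 0.278162
Relative intensity = 0.278162 / 0.405589 × 100 = 68.58

68.58%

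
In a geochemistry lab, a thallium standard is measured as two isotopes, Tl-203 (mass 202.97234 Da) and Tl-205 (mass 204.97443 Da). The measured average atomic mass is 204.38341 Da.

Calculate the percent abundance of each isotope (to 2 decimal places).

With x = fraction of Tl-203 (so Tl-205 is 1 − x):
202.97234·x + 204.97443·(1 − x) = 204.38341
(202.97234 − 204.97443)·x = 204.38341 − 204.97443
x = -0.59102 / -2.00209 = 0.29520 → 29.52% Tl-203, 70.48% Tl-205.

Tl-203: 29.52%, Tl-205: 70.48%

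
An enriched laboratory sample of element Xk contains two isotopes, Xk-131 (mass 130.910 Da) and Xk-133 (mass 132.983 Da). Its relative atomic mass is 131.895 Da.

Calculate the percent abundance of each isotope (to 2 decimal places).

Let x be the fractional abundance of Xk-131; then Xk-133 has abundance 1 − x.
130.910·x + 132.983·(1 − x) = 131.895
(130.910 − 132.983)·x = 131.895 − 132.983
x = -1.088 / -2.073 = 0.52484 → 52.48% Xk-131, 47.52% Xk-133.

Xk-131: 52.48%, Xk-133: 47.52%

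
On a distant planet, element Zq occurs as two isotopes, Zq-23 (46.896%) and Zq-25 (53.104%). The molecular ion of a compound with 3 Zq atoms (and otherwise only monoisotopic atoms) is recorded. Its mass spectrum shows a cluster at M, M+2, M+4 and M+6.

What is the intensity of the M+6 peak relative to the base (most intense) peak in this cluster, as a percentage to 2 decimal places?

37.75%

Term probabilities: M 0.1031, M+2 0.3504, M+4 0.3967, M+6 0.1498. Base peak = M+4.
P(M+4) = C(3,2) × 0.46896^1 × 0.53104^2 = 3 × 0.46896 × 0.28200348 = 0.396745 (base)
P(M+6) = C(3,3) × 0.46896^0 × 0.53104^3 = 1 × 1.0000 × 0.14975513 = 0.149755
Relative intensity = 0.149755 / 0.396745 × 100 = 37.75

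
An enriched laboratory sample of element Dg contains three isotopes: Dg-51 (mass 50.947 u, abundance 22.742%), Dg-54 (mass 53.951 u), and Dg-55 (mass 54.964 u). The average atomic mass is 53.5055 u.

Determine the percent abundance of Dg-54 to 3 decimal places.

53.796%

Let x and y be the fractions of Dg-54 and Dg-55. Then x + y = 1 − 0.22742 = 0.77258 and 53.951x + 54.964y = 53.5055 − 0.22742×50.947 = 41.91913326.
Substituting: 53.951x + 54.964(0.77258 − x) = 41.91913326
(53.951 − 54.964)x = -0.54495386  ⇒  x = 0.53796, y = 0.23462
Dg-54: 53.796%, Dg-55: 23.462%.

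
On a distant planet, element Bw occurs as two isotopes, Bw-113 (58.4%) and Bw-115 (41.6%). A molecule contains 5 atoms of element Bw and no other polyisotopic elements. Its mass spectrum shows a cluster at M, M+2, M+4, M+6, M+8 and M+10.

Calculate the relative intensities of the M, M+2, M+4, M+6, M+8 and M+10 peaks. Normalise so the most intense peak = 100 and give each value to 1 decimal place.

Each Bw atom is independently Bw-113 (p = 0.584) or Bw-115 (q = 0.416); the cluster is the binomial expansion (p + q)^5.
P(M) = 0.584^5 = 0.067930
P(M+2) = 5 × 0.584^4 × 0.416^1 = 0.241944
P(M+4) = 10 × 0.584^3 × 0.416^2 = 0.344687
P(M+6) = 10 × 0.584^2 × 0.416^3 = 0.245531
P(M+8) = 5 × 0.584^1 × 0.416^4 = 0.087449
P(M+10) = 0.416^5 = 0.012459
The M+4 peak is largest (0.344687); scaling to 100 gives 19.7 : 70.2 : 100.0 : 71.2 : 25.4 : 3.6.

19.7 : 70.2 : 100.0 : 71.2 : 25.4 : 3.6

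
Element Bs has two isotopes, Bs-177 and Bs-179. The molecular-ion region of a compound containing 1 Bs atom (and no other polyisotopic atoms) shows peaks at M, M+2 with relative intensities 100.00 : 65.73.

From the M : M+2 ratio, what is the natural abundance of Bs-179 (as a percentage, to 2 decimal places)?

If p is the fraction of Bs that is Bs-177, then I(M+2)/I(M) = [C(1,1)·p^0·(1−p)] / p^1 = 1·(1−p)/p = 65.73/100.00 = 0.6573
(1−p)/p = 0.6573/1 = 0.6573  ⇒  p = 1/(1 + 0.6573) = 0.6034
Bs-177: 60.34%, Bs-179: 39.66%.

39.66%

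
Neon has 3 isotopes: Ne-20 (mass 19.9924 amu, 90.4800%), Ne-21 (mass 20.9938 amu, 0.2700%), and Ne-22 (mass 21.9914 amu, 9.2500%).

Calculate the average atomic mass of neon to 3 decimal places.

Average mass = Σ (abundance × isotope mass) = 0.904800 × 19.9924 + 0.002700 × 20.9938 + 0.092500 × 21.9914
= 18.08912 + 0.05668 + 2.03420 = 20.18000 amu

20.180 amu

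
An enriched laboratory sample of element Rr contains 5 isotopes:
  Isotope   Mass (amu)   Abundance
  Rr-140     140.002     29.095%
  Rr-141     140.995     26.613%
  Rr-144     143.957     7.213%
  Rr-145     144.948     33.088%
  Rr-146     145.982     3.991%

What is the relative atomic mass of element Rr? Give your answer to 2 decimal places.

Weight each isotope mass by its fractional abundance: 0.29095 × 140.002 + 0.26613 × 140.995 + 0.07213 × 143.957 + 0.33088 × 144.948 + 0.03991 × 145.982
= 40.7336 + 37.5230 + 10.3836 + 47.9604 + 5.8261 = 142.4267 amu

142.43 amu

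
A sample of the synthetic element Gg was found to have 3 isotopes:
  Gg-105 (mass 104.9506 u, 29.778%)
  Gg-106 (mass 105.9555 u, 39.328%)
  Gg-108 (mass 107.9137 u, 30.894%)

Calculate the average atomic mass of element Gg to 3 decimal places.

106.261 u

Weight each isotope mass by its fractional abundance: 0.29778 × 104.9506 + 0.39328 × 105.9555 + 0.30894 × 107.9137
= 31.25219 + 41.67018 + 33.33886 = 106.26123 u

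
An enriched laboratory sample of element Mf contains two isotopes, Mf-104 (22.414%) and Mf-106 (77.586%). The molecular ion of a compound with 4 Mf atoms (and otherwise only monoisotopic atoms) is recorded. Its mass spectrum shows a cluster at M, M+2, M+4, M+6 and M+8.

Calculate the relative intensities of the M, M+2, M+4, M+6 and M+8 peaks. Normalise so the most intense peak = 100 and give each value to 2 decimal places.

0.60 : 8.35 : 43.33 : 100.00 : 86.54

Expanding (0.22414 + 0.77586)^4:
P(M) = 0.22414^4 = 0.002524
P(M+2) = 4 × 0.22414^3 × 0.77586^1 = 0.034946
P(M+4) = 6 × 0.22414^2 × 0.77586^2 = 0.181450
P(M+6) = 4 × 0.22414^1 × 0.77586^3 = 0.418726
P(M+8) = 0.77586^4 = 0.362354
The M+6 peak is largest (0.418726); scaling to 100 gives 0.60 : 8.35 : 43.33 : 100.00 : 86.54.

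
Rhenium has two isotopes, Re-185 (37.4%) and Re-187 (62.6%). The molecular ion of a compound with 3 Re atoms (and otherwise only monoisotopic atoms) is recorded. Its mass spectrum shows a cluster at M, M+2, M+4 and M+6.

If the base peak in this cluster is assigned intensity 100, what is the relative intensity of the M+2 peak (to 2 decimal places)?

59.74

Term probabilities: M 0.0523, M+2 0.2627, M+4 0.4397, M+6 0.2453. Base peak = M+4.
P(M+4) = C(3,2) × 0.374^1 × 0.626^2 = 3 × 0.3740 × 0.391876 = 0.439685 (base)
P(M+2) = C(3,1) × 0.374^2 × 0.626^1 = 3 × 0.139876 × 0.6260 = 0.262687
Relative intensity = 0.262687 / 0.439685 × 100 = 59.74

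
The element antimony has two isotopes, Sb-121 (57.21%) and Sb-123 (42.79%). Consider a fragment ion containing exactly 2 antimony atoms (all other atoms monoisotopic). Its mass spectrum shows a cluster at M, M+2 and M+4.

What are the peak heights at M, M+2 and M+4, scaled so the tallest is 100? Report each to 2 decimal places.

66.85 : 100.00 : 37.40

The 2 Sb atoms are independent, so intensities follow the terms of (0.5721 + 0.4279)^2.
P(M) = 0.5721^2 = 0.327298
P(M+2) = 2 × 0.5721^1 × 0.4279^1 = 0.489603
P(M+4) = 0.4279^2 = 0.183098
The M+2 peak is largest (0.489603); scaling to 100 gives 66.85 : 100.00 : 37.40.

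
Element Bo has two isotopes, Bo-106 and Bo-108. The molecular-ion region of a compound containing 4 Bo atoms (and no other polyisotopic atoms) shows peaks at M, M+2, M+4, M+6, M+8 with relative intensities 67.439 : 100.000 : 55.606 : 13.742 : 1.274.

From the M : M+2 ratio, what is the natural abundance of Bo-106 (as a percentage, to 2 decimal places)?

72.96%

If p is the fraction of Bo that is Bo-106, then I(M+2)/I(M) = [C(4,1)·p^3·(1−p)] / p^4 = 4·(1−p)/p = 100.000/67.439 = 1.4828
(1−p)/p = 1.4828/4 = 0.3707  ⇒  p = 1/(1 + 0.3707) = 0.7296
Bo-106: 72.96%, Bo-108: 27.04%.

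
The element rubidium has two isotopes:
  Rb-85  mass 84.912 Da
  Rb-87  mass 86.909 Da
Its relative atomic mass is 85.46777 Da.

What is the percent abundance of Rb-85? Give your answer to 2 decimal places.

72.17%

With x = fraction of Rb-85 (so Rb-87 is 1 − x):
84.912·x + 86.909·(1 − x) = 85.46777
(84.912 − 86.909)·x = 85.46777 − 86.909
x = -1.44123 / -1.997 = 0.72170 → 72.17% Rb-85, 27.83% Rb-87.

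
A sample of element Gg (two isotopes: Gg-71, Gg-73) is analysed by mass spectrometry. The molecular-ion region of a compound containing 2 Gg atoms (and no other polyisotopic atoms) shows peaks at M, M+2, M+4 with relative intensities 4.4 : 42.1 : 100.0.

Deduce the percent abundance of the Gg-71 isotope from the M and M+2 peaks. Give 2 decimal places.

Let p = fractional abundance of Gg-71. I(M+2)/I(M) = [C(2,1)·p^1·(1−p)] / p^2 = 2·(1−p)/p = 42.1/4.4 = 9.5682
(1−p)/p = 9.5682/2 = 4.7841  ⇒  p = 1/(1 + 4.7841) = 0.1729
Gg-71: 17.29%, Gg-73: 82.71%.

17.29%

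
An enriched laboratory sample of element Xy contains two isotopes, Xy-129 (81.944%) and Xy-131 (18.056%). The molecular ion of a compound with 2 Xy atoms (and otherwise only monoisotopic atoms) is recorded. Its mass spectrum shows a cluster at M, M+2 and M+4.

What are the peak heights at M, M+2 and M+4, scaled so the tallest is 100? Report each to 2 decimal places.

100.00 : 44.07 : 4.86

Expanding (0.81944 + 0.18056)^2:
P(M) = 0.81944^2 = 0.671482
P(M+2) = 2 × 0.81944^1 × 0.18056^1 = 0.295916
P(M+4) = 0.18056^2 = 0.032602
The M peak is largest (0.671482); scaling to 100 gives 100.00 : 44.07 : 4.86.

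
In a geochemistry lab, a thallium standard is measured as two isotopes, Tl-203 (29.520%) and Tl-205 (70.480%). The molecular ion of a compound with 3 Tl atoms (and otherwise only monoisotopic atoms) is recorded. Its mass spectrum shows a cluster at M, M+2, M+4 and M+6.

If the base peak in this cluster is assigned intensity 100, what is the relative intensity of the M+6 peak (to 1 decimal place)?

Binomial terms of (0.29520 + 0.70480)^3: M 0.0257, M+2 0.1843, M+4 0.4399, M+6 0.3501 → M+4 is the base peak.
P(M+4) = C(3,2) × 0.29520^1 × 0.70480^2 = 3 × 0.2952 × 0.49674304 = 0.439916 (base)
P(M+6) = C(3,3) × 0.29520^0 × 0.70480^3 = 1 × 1.0000 × 0.35010449 = 0.350104
Relative intensity = 0.350104 / 0.439916 × 100 = 79.6

79.6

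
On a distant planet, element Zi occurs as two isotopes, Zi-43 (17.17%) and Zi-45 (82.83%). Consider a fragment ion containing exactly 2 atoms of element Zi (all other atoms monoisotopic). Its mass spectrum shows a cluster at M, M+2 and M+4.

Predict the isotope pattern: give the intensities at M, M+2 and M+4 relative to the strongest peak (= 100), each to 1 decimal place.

4.3 : 41.5 : 100.0

Expanding (0.1717 + 0.8283)^2:
P(M) = 0.1717^2 = 0.029481
P(M+2) = 2 × 0.1717^1 × 0.8283^1 = 0.284438
P(M+4) = 0.8283^2 = 0.686081
The M+4 peak is largest (0.686081); scaling to 100 gives 4.3 : 41.5 : 100.0.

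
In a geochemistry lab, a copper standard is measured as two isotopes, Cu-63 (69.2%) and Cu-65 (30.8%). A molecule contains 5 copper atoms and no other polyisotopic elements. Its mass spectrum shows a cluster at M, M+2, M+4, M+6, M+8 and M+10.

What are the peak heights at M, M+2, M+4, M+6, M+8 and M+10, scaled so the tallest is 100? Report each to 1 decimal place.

44.9 : 100.0 : 89.0 : 39.6 : 8.8 : 0.8

Each Cu atom is independently Cu-63 (p = 0.692) or Cu-65 (q = 0.308); the cluster is the binomial expansion (p + q)^5.
P(M) = 0.692^5 = 0.158683
P(M+2) = 5 × 0.692^4 × 0.308^1 = 0.353139
P(M+4) = 10 × 0.692^3 × 0.308^2 = 0.314355
P(M+6) = 10 × 0.692^2 × 0.308^3 = 0.139915
P(M+8) = 5 × 0.692^1 × 0.308^4 = 0.031137
P(M+10) = 0.308^5 = 0.002772
The M+2 peak is largest (0.353139); scaling to 100 gives 44.9 : 100.0 : 89.0 : 39.6 : 8.8 : 0.8.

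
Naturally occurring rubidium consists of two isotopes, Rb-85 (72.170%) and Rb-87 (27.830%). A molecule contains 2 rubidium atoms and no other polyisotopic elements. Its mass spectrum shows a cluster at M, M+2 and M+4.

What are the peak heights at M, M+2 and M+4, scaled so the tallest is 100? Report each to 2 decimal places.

100.00 : 77.12 : 14.87

Expanding (0.72170 + 0.27830)^2:
P(M) = 0.72170^2 = 0.520851
P(M+2) = 2 × 0.72170^1 × 0.27830^1 = 0.401698
P(M+4) = 0.27830^2 = 0.077451
The M peak is largest (0.520851); scaling to 100 gives 100.00 : 77.12 : 14.87.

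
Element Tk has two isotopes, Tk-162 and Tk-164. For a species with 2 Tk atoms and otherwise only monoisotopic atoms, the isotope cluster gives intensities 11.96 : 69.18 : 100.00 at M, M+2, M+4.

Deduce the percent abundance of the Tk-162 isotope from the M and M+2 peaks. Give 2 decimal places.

If p is the fraction of Tk that is Tk-162, then I(M+2)/I(M) = [C(2,1)·p^1·(1−p)] / p^2 = 2·(1−p)/p = 69.18/11.96 = 5.7843
(1−p)/p = 5.7843/2 = 2.8921  ⇒  p = 1/(1 + 2.8921) = 0.2569
Tk-162: 25.69%, Tk-164: 74.31%.

25.69%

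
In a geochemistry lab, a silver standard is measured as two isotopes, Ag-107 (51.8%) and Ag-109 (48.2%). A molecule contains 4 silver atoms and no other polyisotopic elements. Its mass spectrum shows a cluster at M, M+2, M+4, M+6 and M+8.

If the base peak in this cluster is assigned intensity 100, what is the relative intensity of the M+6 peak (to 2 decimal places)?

(0.518 + 0.482)^4 gives M 0.0720, M+2 0.2680, M+4 0.3740, M+6 0.2320, M+8 0.0540; the largest is M+4.
P(M+4) = C(4,2) × 0.518^2 × 0.482^2 = 6 × 0.268324 × 0.232324 = 0.374029 (base)
P(M+6) = C(4,3) × 0.518^1 × 0.482^3 = 4 × 0.5180 × 0.11198017 = 0.232023
Relative intensity = 0.232023 / 0.374029 × 100 = 62.03

62.03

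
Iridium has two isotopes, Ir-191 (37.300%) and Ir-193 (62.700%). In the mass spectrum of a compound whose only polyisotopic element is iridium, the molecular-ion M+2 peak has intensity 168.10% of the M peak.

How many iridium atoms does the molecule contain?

For n independent Ir atoms, I(M+2)/I(M) = n · (abundance Ir-193) / (abundance Ir-191) = n · 0.62700/0.37300.
n = 1.6810 × 0.37300/0.62700 = 1.00 ≈ 1

1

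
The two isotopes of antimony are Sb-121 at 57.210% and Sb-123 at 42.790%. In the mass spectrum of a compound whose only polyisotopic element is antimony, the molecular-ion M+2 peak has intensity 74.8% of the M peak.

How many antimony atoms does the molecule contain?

The M+2/M ratio from n Sb atoms is n · q/p = n · 0.42790/0.57210.
n = 0.748 × 0.57210/0.42790 = 1.00 ≈ 1

1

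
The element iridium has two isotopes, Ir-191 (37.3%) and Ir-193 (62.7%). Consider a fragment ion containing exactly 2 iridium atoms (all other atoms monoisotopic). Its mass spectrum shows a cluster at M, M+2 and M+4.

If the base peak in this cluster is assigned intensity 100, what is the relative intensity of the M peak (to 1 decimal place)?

(0.373 + 0.627)^2 gives M 0.1391, M+2 0.4677, M+4 0.3931; the largest is M+2.
P(M+2) = C(2,1) × 0.373^1 × 0.627^1 = 2 × 0.3730 × 0.6270 = 0.467742 (base)
P(M) = C(2,0) × 0.373^2 × 0.627^0 = 1 × 0.139129 × 1.0000 = 0.139129
Relative intensity = 0.139129 / 0.467742 × 100 = 29.7

29.7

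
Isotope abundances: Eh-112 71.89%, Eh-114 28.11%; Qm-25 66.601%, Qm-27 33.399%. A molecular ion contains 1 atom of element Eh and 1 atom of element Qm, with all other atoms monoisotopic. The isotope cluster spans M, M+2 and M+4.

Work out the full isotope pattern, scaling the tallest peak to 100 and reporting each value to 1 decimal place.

Element Eh pattern (n=1): 0.7189 : 0.2811
Element Qm pattern (n=1): 0.66601 : 0.33399
Convolve the two distributions (both contribute in 2-u steps):
  M: 0.7189×0.66601 = 0.478795
  M+2: 0.7189×0.33399 + 0.2811×0.66601 = 0.427321
  M+4: 0.2811×0.33399 = 0.093885
Scale to base peak (0.478795) = 100: 100.0 : 89.2 : 19.6

100.0 : 89.2 : 19.6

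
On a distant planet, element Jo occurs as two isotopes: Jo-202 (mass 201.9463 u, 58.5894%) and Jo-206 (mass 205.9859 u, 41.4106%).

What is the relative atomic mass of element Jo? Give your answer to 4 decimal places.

203.6191 u

The abundance-weighted mean is 0.585894 × 201.9463 + 0.414106 × 205.9859
= 118.31913 + 85.30000 = 203.61913 u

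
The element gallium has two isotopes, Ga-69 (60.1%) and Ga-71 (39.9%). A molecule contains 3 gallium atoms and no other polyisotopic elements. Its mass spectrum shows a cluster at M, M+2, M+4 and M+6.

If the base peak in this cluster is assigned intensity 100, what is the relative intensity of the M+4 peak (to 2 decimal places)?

66.39

(0.601 + 0.399)^3 gives M 0.2171, M+2 0.4324, M+4 0.2870, M+6 0.0635; the largest is M+2.
P(M+2) = C(3,1) × 0.601^2 × 0.399^1 = 3 × 0.361201 × 0.3990 = 0.432358 (base)
P(M+4) = C(3,2) × 0.601^1 × 0.399^2 = 3 × 0.6010 × 0.159201 = 0.287039
Relative intensity = 0.287039 / 0.432358 × 100 = 66.39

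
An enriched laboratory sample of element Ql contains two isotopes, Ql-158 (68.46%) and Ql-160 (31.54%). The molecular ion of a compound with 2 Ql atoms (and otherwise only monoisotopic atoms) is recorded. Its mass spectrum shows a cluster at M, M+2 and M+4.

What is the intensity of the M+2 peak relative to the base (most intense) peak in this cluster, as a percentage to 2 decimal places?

Binomial terms of (0.6846 + 0.3154)^2: M 0.4687, M+2 0.4318, M+4 0.0995 → M is the base peak.
P(M) = C(2,0) × 0.6846^2 × 0.3154^0 = 1 × 0.46867716 × 1.0000 = 0.468677 (base)
P(M+2) = C(2,1) × 0.6846^1 × 0.3154^1 = 2 × 0.6846 × 0.3154 = 0.431846
Relative intensity = 0.431846 / 0.468677 × 100 = 92.14

92.14%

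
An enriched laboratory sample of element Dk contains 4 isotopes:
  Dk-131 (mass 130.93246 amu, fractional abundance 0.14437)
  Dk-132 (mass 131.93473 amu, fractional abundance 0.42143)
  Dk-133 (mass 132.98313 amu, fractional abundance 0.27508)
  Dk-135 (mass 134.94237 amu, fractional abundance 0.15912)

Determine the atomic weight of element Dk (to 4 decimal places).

132.5570 amu

Weight each isotope mass by its fractional abundance: 0.14437 × 130.93246 + 0.42143 × 131.93473 + 0.27508 × 132.98313 + 0.15912 × 134.94237
= 18.902719 + 55.601253 + 36.580999 + 21.472030 = 132.557001 amu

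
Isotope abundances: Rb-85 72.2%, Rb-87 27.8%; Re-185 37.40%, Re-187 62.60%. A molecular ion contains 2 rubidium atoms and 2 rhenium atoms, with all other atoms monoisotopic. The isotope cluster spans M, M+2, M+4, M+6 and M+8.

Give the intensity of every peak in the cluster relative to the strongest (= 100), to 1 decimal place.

18.1 : 74.5 : 100.0 : 48.0 : 7.5

Rubidium pattern (n=2): 0.521284 : 0.401432 : 0.077284
Rhenium pattern (n=2): 0.139876 : 0.468248 : 0.391876
Convolve the two distributions (both contribute in 2-u steps):
  M: 0.521284×0.139876 = 0.072915
  M+2: 0.521284×0.468248 + 0.401432×0.139876 = 0.300241
  M+4: 0.521284×0.391876 + 0.401432×0.468248 + 0.077284×0.139876 = 0.403059
  M+6: 0.401432×0.391876 + 0.077284×0.468248 = 0.193500
  M+8: 0.077284×0.391876 = 0.030286
Scale to base peak (0.403059) = 100: 18.1 : 74.5 : 100.0 : 48.0 : 7.5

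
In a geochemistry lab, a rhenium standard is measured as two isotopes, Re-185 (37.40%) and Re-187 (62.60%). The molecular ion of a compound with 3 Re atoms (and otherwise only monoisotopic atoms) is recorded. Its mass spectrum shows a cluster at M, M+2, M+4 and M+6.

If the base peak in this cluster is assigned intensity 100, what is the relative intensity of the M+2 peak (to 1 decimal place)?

Binomial terms of (0.3740 + 0.6260)^3: M 0.0523, M+2 0.2627, M+4 0.4397, M+6 0.2453 → M+4 is the base peak.
P(M+4) = C(3,2) × 0.3740^1 × 0.6260^2 = 3 × 0.3740 × 0.391876 = 0.439685 (base)
P(M+2) = C(3,1) × 0.3740^2 × 0.6260^1 = 3 × 0.139876 × 0.6260 = 0.262687
Relative intensity = 0.262687 / 0.439685 × 100 = 59.7

59.7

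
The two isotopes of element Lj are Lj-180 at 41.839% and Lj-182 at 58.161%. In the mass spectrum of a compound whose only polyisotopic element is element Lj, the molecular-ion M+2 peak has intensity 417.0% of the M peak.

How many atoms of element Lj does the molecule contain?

With n Lj atoms, P(M+2)/P(M) = C(n,1)·p^(n−1)q / p^n = n·q/p = n · 0.58161/0.41839.
n = 4.170 × 0.41839/0.58161 = 3.00 ≈ 3

3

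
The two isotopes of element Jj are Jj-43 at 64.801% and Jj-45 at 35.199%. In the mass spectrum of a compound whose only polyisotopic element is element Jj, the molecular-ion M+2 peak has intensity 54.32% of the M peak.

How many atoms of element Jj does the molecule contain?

1

The M+2/M ratio from n Jj atoms is n · q/p = n · 0.35199/0.64801.
n = 0.5432 × 0.64801/0.35199 = 1.00 ≈ 1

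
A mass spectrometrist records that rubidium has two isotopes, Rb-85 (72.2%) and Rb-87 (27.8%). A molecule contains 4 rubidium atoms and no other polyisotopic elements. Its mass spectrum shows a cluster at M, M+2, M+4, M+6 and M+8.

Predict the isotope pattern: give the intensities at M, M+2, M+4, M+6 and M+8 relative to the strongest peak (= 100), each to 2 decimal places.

Each Rb atom is independently Rb-85 (p = 0.722) or Rb-87 (q = 0.278); the cluster is the binomial expansion (p + q)^4.
P(M) = 0.722^4 = 0.271737
P(M+2) = 4 × 0.722^3 × 0.278^1 = 0.418520
P(M+4) = 6 × 0.722^2 × 0.278^2 = 0.241721
P(M+6) = 4 × 0.722^1 × 0.278^3 = 0.062049
P(M+8) = 0.278^4 = 0.005973
The M+2 peak is largest (0.418520); scaling to 100 gives 64.93 : 100.00 : 57.76 : 14.83 : 1.43.

64.93 : 100.00 : 57.76 : 14.83 : 1.43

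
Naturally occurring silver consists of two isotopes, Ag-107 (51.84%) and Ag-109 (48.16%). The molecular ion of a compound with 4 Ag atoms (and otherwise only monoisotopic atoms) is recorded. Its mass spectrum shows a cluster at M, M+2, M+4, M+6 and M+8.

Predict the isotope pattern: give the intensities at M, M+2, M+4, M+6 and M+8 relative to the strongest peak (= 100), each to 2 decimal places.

Each Ag atom is independently Ag-107 (p = 0.5184) or Ag-109 (q = 0.4816); the cluster is the binomial expansion (p + q)^4.
P(M) = 0.5184^4 = 0.072220
P(M+2) = 4 × 0.5184^3 × 0.4816^1 = 0.268375
P(M+4) = 6 × 0.5184^2 × 0.4816^2 = 0.373985
P(M+6) = 4 × 0.5184^1 × 0.4816^3 = 0.231624
P(M+8) = 0.4816^4 = 0.053795
The M+4 peak is largest (0.373985); scaling to 100 gives 19.31 : 71.76 : 100.00 : 61.93 : 14.38.

19.31 : 71.76 : 100.00 : 61.93 : 14.38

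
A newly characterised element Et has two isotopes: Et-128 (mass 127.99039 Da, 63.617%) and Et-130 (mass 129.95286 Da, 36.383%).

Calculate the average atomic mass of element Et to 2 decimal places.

128.70 Da

Average mass = Σ (abundance × isotope mass) = 0.63617 × 127.99039 + 0.36383 × 129.95286
= 81.423646 + 47.280749 = 128.704395 Da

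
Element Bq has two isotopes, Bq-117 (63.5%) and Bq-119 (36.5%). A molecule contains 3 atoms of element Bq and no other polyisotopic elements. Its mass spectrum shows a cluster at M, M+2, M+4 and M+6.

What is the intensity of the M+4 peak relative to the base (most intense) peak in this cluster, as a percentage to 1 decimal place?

Binomial terms of (0.635 + 0.365)^3: M 0.2560, M+2 0.4415, M+4 0.2538, M+6 0.0486 → M+2 is the base peak.
P(M+2) = C(3,1) × 0.635^2 × 0.365^1 = 3 × 0.403225 × 0.3650 = 0.441531 (base)
P(M+4) = C(3,2) × 0.635^1 × 0.365^2 = 3 × 0.6350 × 0.133225 = 0.253794
Relative intensity = 0.253794 / 0.441531 × 100 = 57.5

57.5%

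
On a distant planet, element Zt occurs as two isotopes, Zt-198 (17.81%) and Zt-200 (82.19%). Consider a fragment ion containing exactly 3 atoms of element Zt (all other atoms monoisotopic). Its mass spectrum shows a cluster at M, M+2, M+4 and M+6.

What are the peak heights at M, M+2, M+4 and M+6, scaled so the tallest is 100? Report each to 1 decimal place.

Expanding (0.1781 + 0.8219)^3:
P(M) = 0.1781^3 = 0.005649
P(M+2) = 3 × 0.1781^2 × 0.8219^1 = 0.078211
P(M+4) = 3 × 0.1781^1 × 0.8219^2 = 0.360930
P(M+6) = 0.8219^3 = 0.555210
The M+6 peak is largest (0.555210); scaling to 100 gives 1.0 : 14.1 : 65.0 : 100.0.

1.0 : 14.1 : 65.0 : 100.0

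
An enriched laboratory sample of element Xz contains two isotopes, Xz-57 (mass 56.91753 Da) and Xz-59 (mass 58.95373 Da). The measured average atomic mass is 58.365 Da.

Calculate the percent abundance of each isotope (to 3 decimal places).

Xz-57: 28.913%, Xz-59: 71.087%

With x = fraction of Xz-57 (so Xz-59 is 1 − x):
56.91753·x + 58.95373·(1 − x) = 58.365
(56.91753 − 58.95373)·x = 58.365 − 58.95373
x = -0.58873 / -2.03620 = 0.28913 → 28.913% Xz-57, 71.087% Xz-59.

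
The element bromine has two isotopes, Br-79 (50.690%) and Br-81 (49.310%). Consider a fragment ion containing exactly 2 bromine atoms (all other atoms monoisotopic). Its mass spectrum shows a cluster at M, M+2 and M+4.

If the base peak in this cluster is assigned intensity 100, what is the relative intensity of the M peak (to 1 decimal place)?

51.4

(0.50690 + 0.49310)^2 gives M 0.2569, M+2 0.4999, M+4 0.2431; the largest is M+2.
P(M+2) = C(2,1) × 0.50690^1 × 0.49310^1 = 2 × 0.5069 × 0.4931 = 0.499905 (base)
P(M) = C(2,0) × 0.50690^2 × 0.49310^0 = 1 × 0.25694761 × 1.0000 = 0.256948
Relative intensity = 0.256948 / 0.499905 × 100 = 51.4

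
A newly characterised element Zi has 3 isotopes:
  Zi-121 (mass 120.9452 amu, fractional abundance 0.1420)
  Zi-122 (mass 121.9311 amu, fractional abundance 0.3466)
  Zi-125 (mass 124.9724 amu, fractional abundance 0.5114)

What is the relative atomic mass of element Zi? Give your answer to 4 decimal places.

Ar = Σ fᵢ·mᵢ = 0.1420 × 120.9452 + 0.3466 × 121.9311 + 0.5114 × 124.9724
= 17.17422 + 42.26132 + 63.91089 = 123.34643 amu

123.3464 amu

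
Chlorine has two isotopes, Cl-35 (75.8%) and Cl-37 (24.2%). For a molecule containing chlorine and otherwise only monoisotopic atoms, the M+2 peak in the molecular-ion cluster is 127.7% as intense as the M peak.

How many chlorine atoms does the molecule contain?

4

For n independent Cl atoms, I(M+2)/I(M) = n · (abundance Cl-37) / (abundance Cl-35) = n · 0.242/0.758.
n = 1.277 × 0.758/0.242 = 4.00 ≈ 4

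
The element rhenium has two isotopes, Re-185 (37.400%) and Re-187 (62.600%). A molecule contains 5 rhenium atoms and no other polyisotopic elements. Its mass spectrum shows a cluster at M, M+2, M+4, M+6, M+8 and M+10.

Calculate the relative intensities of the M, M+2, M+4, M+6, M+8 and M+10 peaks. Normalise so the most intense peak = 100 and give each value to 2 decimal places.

2.13 : 17.85 : 59.74 : 100.00 : 83.69 : 28.02

Expanding (0.37400 + 0.62600)^5:
P(M) = 0.37400^5 = 0.007317
P(M+2) = 5 × 0.37400^4 × 0.62600^1 = 0.061239
P(M+4) = 10 × 0.37400^3 × 0.62600^2 = 0.205005
P(M+6) = 10 × 0.37400^2 × 0.62600^3 = 0.343136
P(M+8) = 5 × 0.37400^1 × 0.62600^4 = 0.287170
P(M+10) = 0.62600^5 = 0.096133
The M+6 peak is largest (0.343136); scaling to 100 gives 2.13 : 17.85 : 59.74 : 100.00 : 83.69 : 28.02.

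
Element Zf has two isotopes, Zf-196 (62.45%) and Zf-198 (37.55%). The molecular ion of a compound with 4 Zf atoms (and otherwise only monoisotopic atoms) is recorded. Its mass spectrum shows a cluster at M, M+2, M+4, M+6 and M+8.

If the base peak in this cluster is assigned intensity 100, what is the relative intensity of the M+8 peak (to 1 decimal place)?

5.4

(0.6245 + 0.3755)^4 gives M 0.1521, M+2 0.3658, M+4 0.3299, M+6 0.1323, M+8 0.0199; the largest is M+2.
P(M+2) = C(4,1) × 0.6245^3 × 0.3755^1 = 4 × 0.24355516 × 0.3755 = 0.365820 (base)
P(M+8) = C(4,4) × 0.6245^0 × 0.3755^4 = 1 × 1.0000 × 0.01988107 = 0.019881
Relative intensity = 0.019881 / 0.365820 × 100 = 5.4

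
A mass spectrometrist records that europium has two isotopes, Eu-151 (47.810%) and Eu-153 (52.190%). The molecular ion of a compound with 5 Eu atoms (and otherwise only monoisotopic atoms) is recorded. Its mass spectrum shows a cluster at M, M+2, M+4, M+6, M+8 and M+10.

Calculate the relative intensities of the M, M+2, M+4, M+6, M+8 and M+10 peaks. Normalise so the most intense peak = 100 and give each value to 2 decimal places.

The 5 Eu atoms are independent, so intensities follow the terms of (0.47810 + 0.52190)^5.
P(M) = 0.47810^5 = 0.024980
P(M+2) = 5 × 0.47810^4 × 0.52190^1 = 0.136343
P(M+4) = 10 × 0.47810^3 × 0.52190^2 = 0.297667
P(M+6) = 10 × 0.47810^2 × 0.52190^3 = 0.324937
P(M+8) = 5 × 0.47810^1 × 0.52190^4 = 0.177353
P(M+10) = 0.52190^5 = 0.038720
The M+6 peak is largest (0.324937); scaling to 100 gives 7.69 : 41.96 : 91.61 : 100.00 : 54.58 : 11.92.

7.69 : 41.96 : 91.61 : 100.00 : 54.58 : 11.92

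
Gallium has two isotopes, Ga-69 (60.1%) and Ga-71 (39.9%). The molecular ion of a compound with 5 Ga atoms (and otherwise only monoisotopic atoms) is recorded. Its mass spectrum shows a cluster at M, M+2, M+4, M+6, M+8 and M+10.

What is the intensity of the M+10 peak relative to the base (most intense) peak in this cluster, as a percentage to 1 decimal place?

2.9%

Term probabilities: M 0.0784, M+2 0.2603, M+4 0.3456, M+6 0.2294, M+8 0.0762, M+10 0.0101. Base peak = M+4.
P(M+4) = C(5,2) × 0.601^3 × 0.399^2 = 10 × 0.2170818 × 0.159201 = 0.345596 (base)
P(M+10) = C(5,5) × 0.601^0 × 0.399^5 = 1 × 1.0000 × 0.01011264 = 0.010113
Relative intensity = 0.010113 / 0.345596 × 100 = 2.9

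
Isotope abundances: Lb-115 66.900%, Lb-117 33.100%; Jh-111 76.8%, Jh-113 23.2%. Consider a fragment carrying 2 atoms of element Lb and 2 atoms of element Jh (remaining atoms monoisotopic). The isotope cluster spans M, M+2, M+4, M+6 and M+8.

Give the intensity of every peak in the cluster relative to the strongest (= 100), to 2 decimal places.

Element Lb pattern (n=2): 0.447561 : 0.442878 : 0.109561
Element Jh pattern (n=2): 0.589824 : 0.356352 : 0.053824
Convolve the two distributions (both contribute in 2-u steps):
  M: 0.447561×0.589824 = 0.263982
  M+2: 0.447561×0.356352 + 0.442878×0.589824 = 0.420709
  M+4: 0.447561×0.053824 + 0.442878×0.356352 + 0.109561×0.589824 = 0.246532
  M+6: 0.442878×0.053824 + 0.109561×0.356352 = 0.062880
  M+8: 0.109561×0.053824 = 0.005897
Scale to base peak (0.420709) = 100: 62.75 : 100.00 : 58.60 : 14.95 : 1.40

62.75 : 100.00 : 58.60 : 14.95 : 1.40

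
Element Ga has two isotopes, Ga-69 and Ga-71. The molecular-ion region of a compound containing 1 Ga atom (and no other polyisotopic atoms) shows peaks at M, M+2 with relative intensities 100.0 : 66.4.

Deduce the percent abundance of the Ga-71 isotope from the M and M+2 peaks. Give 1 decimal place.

Let p = fractional abundance of Ga-69. I(M+2)/I(M) = [C(1,1)·p^0·(1−p)] / p^1 = 1·(1−p)/p = 66.4/100.0 = 0.6640
(1−p)/p = 0.6640/1 = 0.6640  ⇒  p = 1/(1 + 0.6640) = 0.6010
Ga-69: 60.1%, Ga-71: 39.9%.

39.9%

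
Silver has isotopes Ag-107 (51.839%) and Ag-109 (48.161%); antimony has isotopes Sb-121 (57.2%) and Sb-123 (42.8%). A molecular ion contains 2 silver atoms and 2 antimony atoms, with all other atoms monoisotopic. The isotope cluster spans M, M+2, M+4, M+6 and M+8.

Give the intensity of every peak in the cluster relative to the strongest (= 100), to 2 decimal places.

23.79 : 79.80 : 100.00 : 55.48 : 11.50

Silver pattern (n=2): 0.26872819 : 0.49932362 : 0.23194819
Antimony pattern (n=2): 0.327184 : 0.489632 : 0.183184
Convolve the two distributions (both contribute in 2-u steps):
  M: 0.26872819×0.327184 = 0.087924
  M+2: 0.26872819×0.489632 + 0.49932362×0.327184 = 0.294949
  M+4: 0.26872819×0.183184 + 0.49932362×0.489632 + 0.23194819×0.327184 = 0.369601
  M+6: 0.49932362×0.183184 + 0.23194819×0.489632 = 0.205037
  M+8: 0.23194819×0.183184 = 0.042489
Scale to base peak (0.369601) = 100: 23.79 : 79.80 : 100.00 : 55.48 : 11.50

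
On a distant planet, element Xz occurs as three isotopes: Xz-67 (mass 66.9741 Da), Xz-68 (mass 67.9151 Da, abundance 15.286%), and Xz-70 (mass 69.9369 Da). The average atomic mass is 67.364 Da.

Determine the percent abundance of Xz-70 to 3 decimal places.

8.305%

Let x and y be the fractions of Xz-67 and Xz-70. Then x + y = 1 − 0.15286 = 0.84714 and 66.9741x + 69.9369y = 67.364 − 0.15286×67.9151 = 56.982497814.
Substituting: 66.9741x + 69.9369(0.84714 − x) = 56.982497814
(66.9741 − 69.9369)x = -2.263847652  ⇒  x = 0.76409, y = 0.08305
Xz-67: 76.409%, Xz-70: 8.305%.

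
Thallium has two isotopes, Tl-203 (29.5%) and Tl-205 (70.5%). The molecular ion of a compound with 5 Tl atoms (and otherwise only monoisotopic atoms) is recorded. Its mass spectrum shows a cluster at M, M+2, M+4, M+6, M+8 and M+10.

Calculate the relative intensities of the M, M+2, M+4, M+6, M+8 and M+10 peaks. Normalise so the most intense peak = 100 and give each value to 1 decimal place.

0.6 : 7.3 : 35.0 : 83.7 : 100.0 : 47.8

Each Tl atom is independently Tl-203 (p = 0.295) or Tl-205 (q = 0.705); the cluster is the binomial expansion (p + q)^5.
P(M) = 0.295^5 = 0.002234
P(M+2) = 5 × 0.295^4 × 0.705^1 = 0.026696
P(M+4) = 10 × 0.295^3 × 0.705^2 = 0.127598
P(M+6) = 10 × 0.295^2 × 0.705^3 = 0.304938
P(M+8) = 5 × 0.295^1 × 0.705^4 = 0.364375
P(M+10) = 0.705^5 = 0.174159
The M+8 peak is largest (0.364375); scaling to 100 gives 0.6 : 7.3 : 35.0 : 83.7 : 100.0 : 47.8.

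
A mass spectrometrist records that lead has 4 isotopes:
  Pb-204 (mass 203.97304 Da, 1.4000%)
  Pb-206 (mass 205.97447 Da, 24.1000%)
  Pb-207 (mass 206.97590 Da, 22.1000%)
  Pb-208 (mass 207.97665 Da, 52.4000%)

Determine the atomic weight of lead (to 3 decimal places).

207.217 Da

Average mass = Σ (abundance × isotope mass) = 0.014000 × 203.97304 + 0.241000 × 205.97447 + 0.221000 × 206.97590 + 0.524000 × 207.97665
= 2.855623 + 49.639847 + 45.741674 + 108.979765 = 207.216909 Da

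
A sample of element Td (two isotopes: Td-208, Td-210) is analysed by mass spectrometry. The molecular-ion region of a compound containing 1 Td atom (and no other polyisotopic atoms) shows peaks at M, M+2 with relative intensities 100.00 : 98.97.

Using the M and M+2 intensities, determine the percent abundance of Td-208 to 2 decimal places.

If p is the fraction of Td that is Td-208, then I(M+2)/I(M) = [C(1,1)·p^0·(1−p)] / p^1 = 1·(1−p)/p = 98.97/100.00 = 0.9897
(1−p)/p = 0.9897/1 = 0.9897  ⇒  p = 1/(1 + 0.9897) = 0.5026
Td-208: 50.26%, Td-210: 49.74%.

50.26%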